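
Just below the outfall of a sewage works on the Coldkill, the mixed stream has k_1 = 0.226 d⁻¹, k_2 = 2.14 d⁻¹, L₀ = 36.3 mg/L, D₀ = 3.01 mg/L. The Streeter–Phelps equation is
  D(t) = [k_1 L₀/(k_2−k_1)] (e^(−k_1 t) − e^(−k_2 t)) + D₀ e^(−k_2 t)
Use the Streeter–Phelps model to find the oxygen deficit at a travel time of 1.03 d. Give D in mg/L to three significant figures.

k_1 L₀/(k_2−k_1) = 0.226×36.3/(2.14−0.226) = 8.204/1.914 = 4.286 mg/L.
e^(−k_1 t) = e^(−0.226×1.030) = 0.7923; e^(−k_2 t) = e^(−2.14×1.030) = 0.1103.
D = 4.286 × (0.7923 − 0.1103) + 3.01 × 0.1103 = 2.923 + 0.3321 = 3.255 mg/L.

D ≈ 3.26 mg/L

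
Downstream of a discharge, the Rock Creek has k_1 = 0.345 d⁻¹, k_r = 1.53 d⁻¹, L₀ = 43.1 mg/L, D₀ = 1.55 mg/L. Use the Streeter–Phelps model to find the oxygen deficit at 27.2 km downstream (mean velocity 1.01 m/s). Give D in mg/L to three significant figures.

Travel time t = x/v = 27.2 km / (1.01 m/s) = 27200 m / 1.01 m/s = 26930 s = 0.3117 d.
k_1 L₀/(k_r−k_1) = 0.345×43.1/(1.53−0.345) = 14.87/1.185 = 12.55 mg/L.
e^(−k_1 t) = e^(−0.345×0.3117) = 0.8980; e^(−k_r t) = e^(−1.53×0.3117) = 0.6207.
D = 12.55 × (0.8980 − 0.6207) + 1.55 × 0.6207 = 3.480 + 0.9621 = 4.442 mg/L.

D ≈ 4.44 mg/L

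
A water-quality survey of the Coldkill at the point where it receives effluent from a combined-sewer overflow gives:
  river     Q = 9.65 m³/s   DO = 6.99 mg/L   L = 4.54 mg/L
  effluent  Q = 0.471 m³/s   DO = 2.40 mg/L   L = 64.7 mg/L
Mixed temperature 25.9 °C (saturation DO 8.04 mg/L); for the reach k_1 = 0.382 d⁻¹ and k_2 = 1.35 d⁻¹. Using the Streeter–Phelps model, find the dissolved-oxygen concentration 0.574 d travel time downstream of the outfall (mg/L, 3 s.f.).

Mixed DO = (9.65×6.99 + 0.471×2.40)/(9.65+0.471) = 68.58/10.12 = 6.776 mg/L.
Mixed L₀ = (9.65×4.54 + 0.471×64.7)/(10.12) = 74.28/10.12 = 7.340 mg/L.
Initial deficit D₀ = C_s − DO₀ = 8.04 − 6.776 = 1.264 mg/L.
D(0.574) = [0.382×7.340/(1.35−0.382)](e^(−0.382×0.574) − e^(−1.35×0.574)) + 1.264 e^(−1.35×0.574)
= 2.896 × (0.8031 − 0.4607) + 1.264 × 0.4607 = 1.574 mg/L.
DO = 8.04 − 1.574 = 6.466 mg/L.

DO ≈ 6.47 mg/L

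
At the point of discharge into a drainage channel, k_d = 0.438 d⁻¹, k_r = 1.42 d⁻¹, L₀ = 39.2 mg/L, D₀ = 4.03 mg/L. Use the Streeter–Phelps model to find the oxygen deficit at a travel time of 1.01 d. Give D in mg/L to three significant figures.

k_d L₀/(k_r−k_d) = 0.438×39.2/(1.42−0.438) = 17.17/0.9820 = 17.48 mg/L.
e^(−k_d t) = e^(−0.438×1.010) = 0.6425; e^(−k_r t) = e^(−1.42×1.010) = 0.2383.
D = 17.48 × (0.6425 − 0.2383) + 4.03 × 0.2383 = 7.067 + 0.9604 = 8.028 mg/L.

D ≈ 8.03 mg/L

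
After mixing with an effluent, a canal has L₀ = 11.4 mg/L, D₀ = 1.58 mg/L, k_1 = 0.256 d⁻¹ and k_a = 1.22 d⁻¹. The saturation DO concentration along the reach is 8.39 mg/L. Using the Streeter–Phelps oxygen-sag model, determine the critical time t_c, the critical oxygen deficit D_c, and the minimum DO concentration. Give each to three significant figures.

t_c ≈ 0.854 d; D_c ≈ 1.92 mg/L; min DO ≈ 6.47 mg/L

t_c = [1/(k_a−k_1)] ln[(k_a/k_1)(1 − D₀(k_a−k_1)/(k_1 L₀))]
= [1/(1.22−0.256)] ln[(1.22/0.256)(1 − 1.58×0.9640/(0.256×11.4))]
= (1/0.9640) ln[4.766 × 0.4781] = 1.037 × ln(2.278) = 1.037 × 0.8235 = 0.8542 d.
D_c = (k_1/k_a) L₀ e^(−k_1 t_c) = (0.256/1.22) × 11.4 × e^(−0.256×0.8542) = 0.2098 × 11.4 × 0.8036 = 1.922 mg/L.
Minimum DO = C_s − D_c = 8.39 − 1.922 = 6.468 mg/L.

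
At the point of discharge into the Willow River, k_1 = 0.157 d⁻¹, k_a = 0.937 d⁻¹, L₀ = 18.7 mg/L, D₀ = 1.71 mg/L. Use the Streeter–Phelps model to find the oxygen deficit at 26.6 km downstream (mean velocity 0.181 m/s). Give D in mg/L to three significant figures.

Travel time t = x/v = 26.6 km / (0.181 m/s) = 26600 m / 0.181 m/s = 147000 s = 1.701 d.
k_1 L₀/(k_a−k_1) = 0.157×18.7/(0.937−0.157) = 2.936/0.7800 = 3.764 mg/L.
e^(−k_1 t) = e^(−0.157×1.701) = 0.7656; e^(−k_a t) = e^(−0.937×1.701) = 0.2032.
D = 3.764 × (0.7656 − 0.2032) + 1.71 × 0.2032 = 2.117 + 0.3474 = 2.465 mg/L.

D ≈ 2.46 mg/L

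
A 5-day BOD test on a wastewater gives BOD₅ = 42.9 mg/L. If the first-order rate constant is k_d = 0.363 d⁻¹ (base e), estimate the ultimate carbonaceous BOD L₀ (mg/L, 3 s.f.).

L₀ ≈ 51.2 mg/L

BOD₅ = L₀(1 − e^(−5k_d)) ⇒ L₀ = BOD₅ / (1 − e^(−5×0.363))
= 42.9 / (1 − 0.1628) = 42.9 / 0.8372 = 51.24 mg/L.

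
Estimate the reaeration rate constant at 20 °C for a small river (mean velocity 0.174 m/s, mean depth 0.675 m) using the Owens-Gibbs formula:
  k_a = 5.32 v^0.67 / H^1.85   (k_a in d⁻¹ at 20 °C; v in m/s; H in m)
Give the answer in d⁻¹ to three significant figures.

k_a = 5.32 × 0.174^0.67 / 0.675^1.85 = 5.32 × 0.3099 / 0.4833 = 3.411 d⁻¹.

k_a ≈ 3.41 d⁻¹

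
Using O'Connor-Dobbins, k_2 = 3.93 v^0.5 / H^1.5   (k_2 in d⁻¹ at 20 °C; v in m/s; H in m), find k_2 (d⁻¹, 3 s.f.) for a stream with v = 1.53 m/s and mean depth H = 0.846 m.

k_2 = 3.93 × 1.53^0.5 / 0.846^1.5 = 3.93 × 1.237 / 0.7781 = 6.247 d⁻¹.

k_2 ≈ 6.25 d⁻¹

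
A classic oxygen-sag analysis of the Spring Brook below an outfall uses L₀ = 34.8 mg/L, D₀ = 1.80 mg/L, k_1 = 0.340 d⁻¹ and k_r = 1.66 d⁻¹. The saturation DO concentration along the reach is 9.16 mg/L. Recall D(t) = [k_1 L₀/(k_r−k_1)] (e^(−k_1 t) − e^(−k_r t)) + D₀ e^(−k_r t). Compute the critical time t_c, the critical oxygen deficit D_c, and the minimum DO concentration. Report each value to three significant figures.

With k_r/k_1 = 4.882 and 1 − D₀(k_r−k_1)/(k_1 L₀) = 0.7992,
t_c = ln(4.882 × 0.7992) / (1.66 − 0.340) = ln(3.902) / 1.320 = 1.361/1.320 = 1.031 d.
D_c = (k_1/k_r) L₀ e^(−k_1 t_c) = (0.340/1.66) × 34.8 × e^(−0.340×1.031) = 0.2048 × 34.8 × 0.7042 = 5.019 mg/L.
Minimum DO = C_s − D_c = 9.16 − 5.019 = 4.141 mg/L.

t_c ≈ 1.03 d; D_c ≈ 5.02 mg/L; min DO ≈ 4.14 mg/L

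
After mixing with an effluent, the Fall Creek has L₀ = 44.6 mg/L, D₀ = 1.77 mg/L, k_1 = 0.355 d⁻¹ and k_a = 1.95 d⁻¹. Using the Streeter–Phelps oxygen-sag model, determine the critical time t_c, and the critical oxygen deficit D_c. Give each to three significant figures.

At the critical point dD/dt = 0, so k_1 L₀ e^(−k_1 t) = k_a D. Substituting D(t) from the Streeter–Phelps equation and solving for t gives
t_c = ln[(k_a/k_1)(1 − D₀(k_a−k_1)/(k_1 L₀))] / (k_a−k_1).
Here k_a−k_1 = 1.595 d⁻¹ and 1 − D₀(k_a−k_1)/(k_1 L₀) = 1 − 1.77×1.595/(0.355×44.6) = 0.8217, so
t_c = ln(5.493 × 0.8217) / 1.595 = 1.507 / 1.595 = 0.9449 d.
L(t_c) = L₀ e^(−k_1 t_c) = 44.6 × 0.7150 = 31.89 mg/L, and at the critical point k_a D_c = k_1 L, so D_c = (0.355/1.95) × 31.89 = 5.806 mg/L.

t_c ≈ 0.945 d; D_c ≈ 5.81 mg/L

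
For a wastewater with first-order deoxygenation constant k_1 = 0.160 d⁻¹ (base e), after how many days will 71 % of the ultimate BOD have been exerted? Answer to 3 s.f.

y/L₀ = 1 − e^(−k_1 t) = 0.71 ⇒ e^(−k_1 t) = 0.290
t = −ln(0.290) / 0.160 = 1.238 / 0.160 = 7.737 d.

t ≈ 7.74 d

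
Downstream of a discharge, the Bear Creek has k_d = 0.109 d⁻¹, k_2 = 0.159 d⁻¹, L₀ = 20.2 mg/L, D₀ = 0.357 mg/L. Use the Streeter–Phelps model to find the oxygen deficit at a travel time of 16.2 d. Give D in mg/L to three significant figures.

k_d L₀/(k_2−k_d) = 0.109×20.2/(0.159−0.109) = 2.202/0.05000 = 44.04 mg/L.
e^(−k_d t) = e^(−0.109×16.20) = 0.1710; e^(−k_2 t) = e^(−0.159×16.20) = 0.07609.
D = 44.04 × (0.1710 − 0.07609) + 0.357 × 0.07609 = 4.182 + 0.02717 = 4.209 mg/L.

D ≈ 4.21 mg/L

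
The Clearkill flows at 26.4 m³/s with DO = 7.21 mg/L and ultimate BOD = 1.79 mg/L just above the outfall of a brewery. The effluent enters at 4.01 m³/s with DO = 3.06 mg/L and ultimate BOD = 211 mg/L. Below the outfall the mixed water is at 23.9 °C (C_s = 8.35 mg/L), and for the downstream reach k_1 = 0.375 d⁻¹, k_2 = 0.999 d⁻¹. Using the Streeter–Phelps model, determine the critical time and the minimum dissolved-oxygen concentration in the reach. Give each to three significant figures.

t_c ≈ 1.41 d; minimum DO ≈ 1.85 mg/L

Mixed DO = (26.4×7.21 + 4.01×3.06)/(26.4+4.01) = 202.6/30.41 = 6.663 mg/L.
Mixed L₀ = (26.4×1.79 + 4.01×211)/(30.41) = 893.4/30.41 = 29.38 mg/L.
Initial deficit D₀ = C_s − DO₀ = 8.35 − 6.663 = 1.687 mg/L.
t_c = (1/0.6240) ln[(0.999/0.375)(1 − 1.687×0.6240/(0.375×29.38))] = 1.603 × ln(2.409) = 1.409 d.
D_c = (0.375/0.999) × 29.38 × e^(−0.375×1.409) = 0.3754 × 29.38 × 0.5895 = 6.501 mg/L.
Minimum DO = 8.35 − 6.501 = 1.849 mg/L.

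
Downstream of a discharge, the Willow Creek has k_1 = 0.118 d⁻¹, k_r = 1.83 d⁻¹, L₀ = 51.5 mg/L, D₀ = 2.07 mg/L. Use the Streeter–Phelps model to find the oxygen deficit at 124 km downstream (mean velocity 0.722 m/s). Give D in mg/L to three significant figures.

Travel time t = x/v = 124 km / (0.722 m/s) = 124000 m / 0.722 m/s = 171700 s = 1.988 d.
k_1 L₀/(k_r−k_1) = 0.118×51.5/(1.83−0.118) = 6.077/1.712 = 3.550 mg/L.
e^(−k_1 t) = e^(−0.118×1.988) = 0.7909; e^(−k_r t) = e^(−1.83×1.988) = 0.02631.
D = 3.550 × (0.7909 − 0.02631) + 2.07 × 0.02631 = 2.714 + 0.05447 = 2.769 mg/L.

D ≈ 2.77 mg/L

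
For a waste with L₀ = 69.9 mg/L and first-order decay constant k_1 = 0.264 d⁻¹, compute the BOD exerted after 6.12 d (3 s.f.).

y ≈ 56.0 mg/L

y_t = L₀(1 − e^(−k_1 t)) = 69.9 × (1 − e^(−0.264×6.12))
= 69.9 × (1 − 0.1988) = 69.9 × 0.8012 = 56.01 mg/L.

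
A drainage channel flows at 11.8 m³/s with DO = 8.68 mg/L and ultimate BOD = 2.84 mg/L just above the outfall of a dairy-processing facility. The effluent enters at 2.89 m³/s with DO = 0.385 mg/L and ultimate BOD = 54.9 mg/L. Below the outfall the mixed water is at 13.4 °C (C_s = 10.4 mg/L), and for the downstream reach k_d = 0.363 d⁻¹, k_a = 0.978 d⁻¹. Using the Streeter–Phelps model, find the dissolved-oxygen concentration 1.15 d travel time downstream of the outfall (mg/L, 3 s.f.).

DO ≈ 6.73 mg/L

Mixed DO = (11.8×8.68 + 2.89×0.385)/(11.8+2.89) = 103.5/14.69 = 7.048 mg/L.
Mixed L₀ = (11.8×2.84 + 2.89×54.9)/(14.69) = 192.2/14.69 = 13.08 mg/L.
Initial deficit D₀ = C_s − DO₀ = 10.4 − 7.048 = 3.352 mg/L.
D(1.15) = [0.363×13.08/(0.978−0.363)](e^(−0.363×1.15) − e^(−0.978×1.15)) + 3.352 e^(−0.978×1.15)
= 7.722 × (0.6587 − 0.3247) + 3.352 × 0.3247 = 3.667 mg/L.
DO = 10.4 − 3.667 = 6.733 mg/L.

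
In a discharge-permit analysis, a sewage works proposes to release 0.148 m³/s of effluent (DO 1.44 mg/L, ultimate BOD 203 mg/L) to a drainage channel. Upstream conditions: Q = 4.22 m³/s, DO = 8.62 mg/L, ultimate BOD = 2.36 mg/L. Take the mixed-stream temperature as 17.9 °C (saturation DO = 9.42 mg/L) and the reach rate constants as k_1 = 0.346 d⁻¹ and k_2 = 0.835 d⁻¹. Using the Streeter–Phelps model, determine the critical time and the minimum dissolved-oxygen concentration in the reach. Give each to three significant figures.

Mixed DO = (4.22×8.62 + 0.148×1.44)/(4.22+0.148) = 36.59/4.368 = 8.377 mg/L.
Mixed L₀ = (4.22×2.36 + 0.148×203)/(4.368) = 40.00/4.368 = 9.158 mg/L.
Initial deficit D₀ = C_s − DO₀ = 9.42 − 8.377 = 1.043 mg/L.
t_c = (1/0.4890) ln[(0.835/0.346)(1 − 1.043×0.4890/(0.346×9.158))] = 2.045 × ln(2.025) = 1.443 d.
D_c = (0.346/0.835) × 9.158 × e^(−0.346×1.443) = 0.4144 × 9.158 × 0.6070 = 2.304 mg/L.
Minimum DO = 9.42 − 2.304 = 7.116 mg/L.

t_c ≈ 1.44 d; minimum DO ≈ 7.12 mg/L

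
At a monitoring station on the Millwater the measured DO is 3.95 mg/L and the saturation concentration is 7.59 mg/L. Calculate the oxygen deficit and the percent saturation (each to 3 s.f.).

D = C_s − C = 7.59 − 3.95 = 3.64 mg/L.
% saturation = 3.95/7.59 × 100 = 52.0 %.

D ≈ 3.64 mg/L; 52.0 % saturation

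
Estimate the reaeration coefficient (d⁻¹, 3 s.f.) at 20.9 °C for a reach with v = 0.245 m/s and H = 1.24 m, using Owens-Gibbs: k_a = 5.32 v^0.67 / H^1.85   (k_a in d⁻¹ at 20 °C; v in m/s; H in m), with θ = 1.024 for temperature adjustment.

k_a(20) = 5.32 × 0.245^0.67 / 1.24^1.85 = 5.32 × 0.3897 / 1.489 = 1.393 d⁻¹.
k_a(20.9) = 1.393 × 1.024^(20.9−20) = 1.393 × 1.022 = 1.423 d⁻¹.

k_a ≈ 1.42 d⁻¹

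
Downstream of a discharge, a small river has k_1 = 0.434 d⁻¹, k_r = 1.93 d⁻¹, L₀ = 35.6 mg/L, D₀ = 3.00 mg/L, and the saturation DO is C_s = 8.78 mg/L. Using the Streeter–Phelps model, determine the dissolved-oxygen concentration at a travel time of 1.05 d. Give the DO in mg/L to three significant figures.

DO ≈ 3.20 mg/L

k_1 L₀/(k_r−k_1) = 0.434×35.6/(1.93−0.434) = 15.45/1.496 = 10.33 mg/L.
e^(−k_1 t) = e^(−0.434×1.050) = 0.6340; e^(−k_r t) = e^(−1.93×1.050) = 0.1318.
D = 10.33 × (0.6340 − 0.1318) + 3.00 × 0.1318 = 5.187 + 0.3954 = 5.582 mg/L.
DO = C_s − D = 8.78 − 5.582 = 3.198 mg/L.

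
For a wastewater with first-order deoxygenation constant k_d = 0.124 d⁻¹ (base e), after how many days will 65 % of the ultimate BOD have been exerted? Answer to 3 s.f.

y/L₀ = 1 − e^(−k_d t) = 0.65 ⇒ e^(−k_d t) = 0.350
t = −ln(0.350) / 0.124 = 1.050 / 0.124 = 8.466 d.

t ≈ 8.47 d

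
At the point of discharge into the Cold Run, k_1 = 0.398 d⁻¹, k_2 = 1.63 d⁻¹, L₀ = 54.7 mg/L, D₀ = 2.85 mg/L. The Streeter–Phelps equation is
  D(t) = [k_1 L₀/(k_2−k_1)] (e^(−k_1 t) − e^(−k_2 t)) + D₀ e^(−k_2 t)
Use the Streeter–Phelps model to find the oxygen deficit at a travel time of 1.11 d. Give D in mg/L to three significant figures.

k_1 L₀/(k_2−k_1) = 0.398×54.7/(1.63−0.398) = 21.77/1.232 = 17.67 mg/L.
e^(−k_1 t) = e^(−0.398×1.110) = 0.6429; e^(−k_2 t) = e^(−1.63×1.110) = 0.1638.
D = 17.67 × (0.6429 − 0.1638) + 2.85 × 0.1638 = 8.467 + 0.4667 = 8.933 mg/L.

D ≈ 8.93 mg/L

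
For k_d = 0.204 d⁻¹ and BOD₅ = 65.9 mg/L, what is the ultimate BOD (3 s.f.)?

L₀ ≈ 103 mg/L

BOD₅ = L₀(1 − e^(−5k_d)) ⇒ L₀ = BOD₅ / (1 − e^(−5×0.204))
= 65.9 / (1 − 0.3606) = 65.9 / 0.6394 = 103.1 mg/L.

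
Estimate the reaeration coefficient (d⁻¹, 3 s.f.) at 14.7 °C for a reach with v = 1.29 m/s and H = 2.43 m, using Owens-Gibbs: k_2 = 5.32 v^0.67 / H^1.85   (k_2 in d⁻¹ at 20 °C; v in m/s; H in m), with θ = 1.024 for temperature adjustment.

k_2(20) = 5.32 × 1.29^0.67 / 2.43^1.85 = 5.32 × 1.186 / 5.169 = 1.221 d⁻¹.
k_2(14.7) = 1.221 × 1.024^(14.7−20) = 1.221 × 0.8819 = 1.077 d⁻¹.

k_2 ≈ 1.08 d⁻¹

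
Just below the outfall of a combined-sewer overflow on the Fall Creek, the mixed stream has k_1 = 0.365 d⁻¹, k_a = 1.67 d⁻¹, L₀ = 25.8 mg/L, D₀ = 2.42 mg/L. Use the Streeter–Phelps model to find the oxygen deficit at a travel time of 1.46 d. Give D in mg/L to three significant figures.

k_1 L₀/(k_a−k_1) = 0.365×25.8/(1.67−0.365) = 9.417/1.305 = 7.216 mg/L.
e^(−k_1 t) = e^(−0.365×1.460) = 0.5869; e^(−k_a t) = e^(−1.67×1.460) = 0.08732.
D = 7.216 × (0.5869 − 0.08732) + 2.42 × 0.08732 = 3.605 + 0.2113 = 3.816 mg/L.

D ≈ 3.82 mg/L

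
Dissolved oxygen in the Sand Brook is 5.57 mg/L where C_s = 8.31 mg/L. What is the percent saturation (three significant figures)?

% saturation = C/C_s × 100 = 5.57/8.31 × 100 = 67.0 %.

67.0 % saturation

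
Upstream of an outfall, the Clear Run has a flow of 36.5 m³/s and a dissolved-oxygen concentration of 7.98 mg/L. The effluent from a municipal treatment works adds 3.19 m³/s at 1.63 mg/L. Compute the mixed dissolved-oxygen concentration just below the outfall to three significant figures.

7.47 mg/L

Flow-weighted mixing: C = (Q_r C_r + Q_w C_w)/(Q_r + Q_w)
= (36.5×7.98 + 3.19×1.63)/(36.5 + 3.19) = 296.5/39.69 = 7.470 mg/L.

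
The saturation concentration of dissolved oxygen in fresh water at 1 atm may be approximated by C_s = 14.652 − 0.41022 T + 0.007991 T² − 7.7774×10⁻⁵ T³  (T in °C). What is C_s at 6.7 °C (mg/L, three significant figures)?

C_s ≈ 12.2 mg/L

C_s = 14.652 − 0.41022×6.7 + 0.007991×6.7² − 7.7774×10⁻⁵×6.7³ = 12.24 mg/L.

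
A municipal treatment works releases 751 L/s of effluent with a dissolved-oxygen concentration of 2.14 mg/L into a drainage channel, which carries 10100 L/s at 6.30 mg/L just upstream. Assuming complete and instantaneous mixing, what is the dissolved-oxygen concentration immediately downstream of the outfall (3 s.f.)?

6.01 mg/L

Flow-weighted mixing: C = (Q_r C_r + Q_w C_w)/(Q_r + Q_w)
= (10100×6.30 + 751×2.14)/(10100 + 751) = 65240/10850 = 6.012 mg/L.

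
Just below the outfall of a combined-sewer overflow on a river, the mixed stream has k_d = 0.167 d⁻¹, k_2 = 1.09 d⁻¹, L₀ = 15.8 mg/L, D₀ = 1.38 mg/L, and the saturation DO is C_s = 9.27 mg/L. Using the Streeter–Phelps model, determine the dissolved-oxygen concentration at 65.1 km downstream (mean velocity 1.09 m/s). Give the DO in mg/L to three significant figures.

DO ≈ 7.42 mg/L

Travel time t = x/v = 65.1 km / (1.09 m/s) = 65100 m / 1.09 m/s = 59720 s = 0.6913 d.
k_d L₀/(k_2−k_d) = 0.167×15.8/(1.09−0.167) = 2.639/0.9230 = 2.859 mg/L.
e^(−k_d t) = e^(−0.167×0.6913) = 0.8910; e^(−k_2 t) = e^(−1.09×0.6913) = 0.4707.
D = 2.859 × (0.8910 − 0.4707) + 1.38 × 0.4707 = 1.201 + 0.6496 = 1.851 mg/L.
DO = C_s − D = 9.27 − 1.851 = 7.419 mg/L.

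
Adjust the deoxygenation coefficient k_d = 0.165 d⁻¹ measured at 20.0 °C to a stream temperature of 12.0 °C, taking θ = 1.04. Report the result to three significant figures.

k_d ≈ 0.121 d⁻¹

k_d(T₂) = k_d(T₁) · θ^(T₂−T₁) = 0.165 × 1.04^(12.0−20.0)
= 0.165 × 1.04^-8.00 = 0.165 × 0.7307 = 0.1206 d⁻¹.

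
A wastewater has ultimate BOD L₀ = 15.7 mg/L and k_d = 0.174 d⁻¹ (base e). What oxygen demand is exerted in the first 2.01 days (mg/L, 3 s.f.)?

y ≈ 4.63 mg/L

y_t = L₀(1 − e^(−k_d t)) = 15.7 × (1 − e^(−0.174×2.01))
= 15.7 × (1 − 0.7049) = 15.7 × 0.2951 = 4.634 mg/L.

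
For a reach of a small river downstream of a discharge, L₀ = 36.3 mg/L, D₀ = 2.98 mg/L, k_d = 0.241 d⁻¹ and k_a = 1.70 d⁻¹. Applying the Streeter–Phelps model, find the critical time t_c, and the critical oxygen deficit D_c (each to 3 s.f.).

t_c ≈ 0.868 d; D_c ≈ 4.17 mg/L

t_c = [1/(k_a−k_d)] ln[(k_a/k_d)(1 − D₀(k_a−k_d)/(k_d L₀))]
= [1/(1.70−0.241)] ln[(1.70/0.241)(1 − 2.98×1.459/(0.241×36.3))]
= (1/1.459) ln[7.054 × 0.5030] = 0.6854 × ln(3.548) = 0.6854 × 1.266 = 0.8680 d.
D_c = (k_d/k_a) L₀ e^(−k_d t_c) = (0.241/1.70) × 36.3 × e^(−0.241×0.8680) = 0.1418 × 36.3 × 0.8112 = 4.175 mg/L.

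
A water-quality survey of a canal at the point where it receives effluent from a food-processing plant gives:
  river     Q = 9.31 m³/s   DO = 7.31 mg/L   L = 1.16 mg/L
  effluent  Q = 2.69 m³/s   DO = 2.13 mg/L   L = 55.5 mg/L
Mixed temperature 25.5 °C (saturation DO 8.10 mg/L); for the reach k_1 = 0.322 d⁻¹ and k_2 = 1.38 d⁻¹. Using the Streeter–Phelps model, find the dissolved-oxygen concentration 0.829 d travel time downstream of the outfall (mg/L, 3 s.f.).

DO ≈ 5.66 mg/L

Mixed DO = (9.31×7.31 + 2.69×2.13)/(9.31+2.69) = 73.79/12.00 = 6.149 mg/L.
Mixed L₀ = (9.31×1.16 + 2.69×55.5)/(12.00) = 160.1/12.00 = 13.34 mg/L.
Initial deficit D₀ = C_s − DO₀ = 8.10 − 6.149 = 1.951 mg/L.
D(0.829) = [0.322×13.34/(1.38−0.322)](e^(−0.322×0.829) − e^(−1.38×0.829)) + 1.951 e^(−1.38×0.829)
= 4.060 × (0.7657 − 0.3185) + 1.951 × 0.3185 = 2.437 mg/L.
DO = 8.10 − 2.437 = 5.663 mg/L.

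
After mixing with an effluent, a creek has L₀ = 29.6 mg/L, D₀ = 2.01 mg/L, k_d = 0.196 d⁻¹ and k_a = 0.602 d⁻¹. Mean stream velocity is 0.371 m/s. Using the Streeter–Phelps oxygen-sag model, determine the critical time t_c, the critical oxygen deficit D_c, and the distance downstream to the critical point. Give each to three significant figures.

With k_a/k_d = 3.071 and 1 − D₀(k_a−k_d)/(k_d L₀) = 0.8593,
t_c = ln(3.071 × 0.8593) / (0.602 − 0.196) = ln(2.639) / 0.4060 = 0.9706/0.4060 = 2.391 d.
L(t_c) = L₀ e^(−k_d t_c) = 29.6 × 0.6259 = 18.53 mg/L, and at the critical point k_a D_c = k_d L, so D_c = (0.196/0.602) × 18.53 = 6.032 mg/L.
x_c = v t_c = 0.371 m/s × 2.391 d × 86400 s/d = 76630 m ≈ 76.6 km.

t_c ≈ 2.39 d; D_c ≈ 6.03 mg/L; x_c ≈ 76.6 km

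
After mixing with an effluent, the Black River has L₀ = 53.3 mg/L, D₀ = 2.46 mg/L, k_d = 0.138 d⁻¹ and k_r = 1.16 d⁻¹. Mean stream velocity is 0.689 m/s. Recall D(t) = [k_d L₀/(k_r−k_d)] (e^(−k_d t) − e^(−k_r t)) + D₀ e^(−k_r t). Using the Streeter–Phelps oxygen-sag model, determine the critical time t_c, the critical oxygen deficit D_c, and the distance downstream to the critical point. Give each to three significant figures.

With k_r/k_d = 8.406 and 1 − D₀(k_r−k_d)/(k_d L₀) = 0.6582,
t_c = ln(8.406 × 0.6582) / (1.16 − 0.138) = ln(5.533) / 1.022 = 1.711/1.022 = 1.674 d.
L(t_c) = L₀ e^(−k_d t_c) = 53.3 × 0.7937 = 42.31 mg/L, and at the critical point k_r D_c = k_d L, so D_c = (0.138/1.16) × 42.31 = 5.033 mg/L.
x_c = v t_c = 0.689 m/s × 1.674 d × 86400 s/d = 99640 m ≈ 99.6 km.

t_c ≈ 1.67 d; D_c ≈ 5.03 mg/L; x_c ≈ 99.6 km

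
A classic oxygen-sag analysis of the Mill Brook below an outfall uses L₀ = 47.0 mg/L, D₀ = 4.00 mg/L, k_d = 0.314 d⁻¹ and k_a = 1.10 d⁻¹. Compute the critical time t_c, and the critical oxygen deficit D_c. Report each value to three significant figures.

At the critical point dD/dt = 0, so k_d L₀ e^(−k_d t) = k_a D. Substituting D(t) from the Streeter–Phelps equation and solving for t gives
t_c = ln[(k_a/k_d)(1 − D₀(k_a−k_d)/(k_d L₀))] / (k_a−k_d).
Here k_a−k_d = 0.7860 d⁻¹ and 1 − D₀(k_a−k_d)/(k_d L₀) = 1 − 4.00×0.7860/(0.314×47.0) = 0.7870, so
t_c = ln(3.503 × 0.7870) / 0.7860 = 1.014 / 0.7860 = 1.290 d.
D_c = (k_d/k_a) L₀ e^(−k_d t_c) = (0.314/1.10) × 47.0 × e^(−0.314×1.290) = 0.2855 × 47.0 × 0.6669 = 8.947 mg/L.

t_c ≈ 1.29 d; D_c ≈ 8.95 mg/L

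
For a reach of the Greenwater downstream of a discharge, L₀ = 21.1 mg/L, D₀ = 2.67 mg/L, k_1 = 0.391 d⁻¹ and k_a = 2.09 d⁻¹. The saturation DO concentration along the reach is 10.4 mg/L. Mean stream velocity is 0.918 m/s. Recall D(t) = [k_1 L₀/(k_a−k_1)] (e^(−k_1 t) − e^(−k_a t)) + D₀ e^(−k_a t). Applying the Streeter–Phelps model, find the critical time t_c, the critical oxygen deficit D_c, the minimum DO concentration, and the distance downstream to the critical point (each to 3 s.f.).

At the critical point dD/dt = 0, so k_1 L₀ e^(−k_1 t) = k_a D. Substituting D(t) from the Streeter–Phelps equation and solving for t gives
t_c = ln[(k_a/k_1)(1 − D₀(k_a−k_1)/(k_1 L₀))] / (k_a−k_1).
Here k_a−k_1 = 1.699 d⁻¹ and 1 − D₀(k_a−k_1)/(k_1 L₀) = 1 − 2.67×1.699/(0.391×21.1) = 0.4501, so
t_c = ln(5.345 × 0.4501) / 1.699 = 0.8780 / 1.699 = 0.5168 d.
L(t_c) = L₀ e^(−k_1 t_c) = 21.1 × 0.8170 = 17.24 mg/L, and at the critical point k_a D_c = k_1 L, so D_c = (0.391/2.09) × 17.24 = 3.225 mg/L.
Minimum DO = C_s − D_c = 10.4 − 3.225 = 7.175 mg/L.
x_c = v t_c = 0.918 m/s × 0.5168 d × 86400 s/d = 40990 m ≈ 41.0 km.

t_c ≈ 0.517 d; D_c ≈ 3.23 mg/L; min DO ≈ 7.17 mg/L; x_c ≈ 41.0 km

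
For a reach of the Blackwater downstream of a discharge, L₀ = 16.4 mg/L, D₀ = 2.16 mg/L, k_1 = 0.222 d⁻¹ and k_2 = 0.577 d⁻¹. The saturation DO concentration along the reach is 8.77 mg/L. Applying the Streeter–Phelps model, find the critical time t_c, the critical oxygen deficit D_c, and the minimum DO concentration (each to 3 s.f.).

At the critical point dD/dt = 0, so k_1 L₀ e^(−k_1 t) = k_2 D. Substituting D(t) from the Streeter–Phelps equation and solving for t gives
t_c = ln[(k_2/k_1)(1 − D₀(k_2−k_1)/(k_1 L₀))] / (k_2−k_1).
Here k_2−k_1 = 0.3550 d⁻¹ and 1 − D₀(k_2−k_1)/(k_1 L₀) = 1 − 2.16×0.3550/(0.222×16.4) = 0.7894, so
t_c = ln(2.599 × 0.7894) / 0.3550 = 0.7187 / 0.3550 = 2.024 d.
L(t_c) = L₀ e^(−k_1 t_c) = 16.4 × 0.6380 = 10.46 mg/L, and at the critical point k_2 D_c = k_1 L, so D_c = (0.222/0.577) × 10.46 = 4.026 mg/L.
Minimum DO = C_s − D_c = 8.77 − 4.026 = 4.744 mg/L.

t_c ≈ 2.02 d; D_c ≈ 4.03 mg/L; min DO ≈ 4.74 mg/L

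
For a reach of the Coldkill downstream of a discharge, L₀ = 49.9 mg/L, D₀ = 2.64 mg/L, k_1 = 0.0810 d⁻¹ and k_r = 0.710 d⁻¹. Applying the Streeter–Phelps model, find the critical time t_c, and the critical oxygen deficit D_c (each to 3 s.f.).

At the critical point dD/dt = 0, so k_1 L₀ e^(−k_1 t) = k_r D. Substituting D(t) from the Streeter–Phelps equation and solving for t gives
t_c = ln[(k_r/k_1)(1 − D₀(k_r−k_1)/(k_1 L₀))] / (k_r−k_1).
Here k_r−k_1 = 0.6290 d⁻¹ and 1 − D₀(k_r−k_1)/(k_1 L₀) = 1 − 2.64×0.6290/(0.0810×49.9) = 0.5892, so
t_c = ln(8.765 × 0.5892) / 0.6290 = 1.642 / 0.6290 = 2.610 d.
L(t_c) = L₀ e^(−k_1 t_c) = 49.9 × 0.8094 = 40.39 mg/L, and at the critical point k_r D_c = k_1 L, so D_c = (0.0810/0.710) × 40.39 = 4.608 mg/L.

t_c ≈ 2.61 d; D_c ≈ 4.61 mg/L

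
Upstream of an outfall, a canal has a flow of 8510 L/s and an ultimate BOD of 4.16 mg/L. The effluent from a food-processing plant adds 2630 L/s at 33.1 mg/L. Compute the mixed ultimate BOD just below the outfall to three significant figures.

11.0 mg/L

Flow-weighted mixing: C = (Q_r C_r + Q_w C_w)/(Q_r + Q_w)
= (8510×4.16 + 2630×33.1)/(8510 + 2630) = 122500/11140 = 10.99 mg/L.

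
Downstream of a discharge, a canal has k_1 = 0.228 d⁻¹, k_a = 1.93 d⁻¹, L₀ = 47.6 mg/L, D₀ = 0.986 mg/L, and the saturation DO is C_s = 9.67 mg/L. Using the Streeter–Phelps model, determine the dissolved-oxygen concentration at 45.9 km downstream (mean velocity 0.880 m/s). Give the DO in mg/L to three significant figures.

DO ≈ 5.79 mg/L

Travel time t = x/v = 45.9 km / (0.880 m/s) = 45900 m / 0.880 m/s = 52160 s = 0.6037 d.
k_1 L₀/(k_a−k_1) = 0.228×47.6/(1.93−0.228) = 10.85/1.702 = 6.376 mg/L.
e^(−k_1 t) = e^(−0.228×0.6037) = 0.8714; e^(−k_a t) = e^(−1.93×0.6037) = 0.3119.
D = 6.376 × (0.8714 − 0.3119) + 0.986 × 0.3119 = 3.568 + 0.3075 = 3.875 mg/L.
DO = C_s − D = 9.67 − 3.875 = 5.795 mg/L.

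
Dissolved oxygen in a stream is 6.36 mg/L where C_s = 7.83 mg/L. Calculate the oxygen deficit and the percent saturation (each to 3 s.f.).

D = C_s − C = 7.83 − 6.36 = 1.47 mg/L.
% saturation = 6.36/7.83 × 100 = 81.2 %.

D ≈ 1.47 mg/L; 81.2 % saturation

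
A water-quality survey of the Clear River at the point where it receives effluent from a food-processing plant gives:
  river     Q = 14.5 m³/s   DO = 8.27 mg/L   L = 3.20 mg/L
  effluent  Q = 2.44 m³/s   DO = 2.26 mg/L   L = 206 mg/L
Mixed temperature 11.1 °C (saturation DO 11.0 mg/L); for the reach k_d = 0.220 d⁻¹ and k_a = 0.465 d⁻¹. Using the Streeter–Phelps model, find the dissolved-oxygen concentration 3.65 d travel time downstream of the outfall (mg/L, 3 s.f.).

Mixed DO = (14.5×8.27 + 2.44×2.26)/(14.5+2.44) = 125.4/16.94 = 7.404 mg/L.
Mixed L₀ = (14.5×3.20 + 2.44×206)/(16.94) = 549.0/16.94 = 32.41 mg/L.
Initial deficit D₀ = C_s − DO₀ = 11.0 − 7.404 = 3.596 mg/L.
D(3.65) = [0.220×32.41/(0.465−0.220)](e^(−0.220×3.65) − e^(−0.465×3.65)) + 3.596 e^(−0.465×3.65)
= 29.10 × (0.4480 − 0.1832) + 3.596 × 0.1832 = 8.365 mg/L.
DO = 11.0 − 8.365 = 2.635 mg/L.

DO ≈ 2.63 mg/L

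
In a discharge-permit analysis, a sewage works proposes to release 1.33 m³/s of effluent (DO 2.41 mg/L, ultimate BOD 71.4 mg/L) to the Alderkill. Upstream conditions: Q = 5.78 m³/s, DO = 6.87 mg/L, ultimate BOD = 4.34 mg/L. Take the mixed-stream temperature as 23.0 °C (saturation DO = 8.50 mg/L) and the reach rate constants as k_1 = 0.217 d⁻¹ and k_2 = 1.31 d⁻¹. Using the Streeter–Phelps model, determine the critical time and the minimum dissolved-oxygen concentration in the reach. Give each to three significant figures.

Mixed DO = (5.78×6.87 + 1.33×2.41)/(5.78+1.33) = 42.91/7.110 = 6.036 mg/L.
Mixed L₀ = (5.78×4.34 + 1.33×71.4)/(7.110) = 120.0/7.110 = 16.88 mg/L.
Initial deficit D₀ = C_s − DO₀ = 8.50 − 6.036 = 2.464 mg/L.
t_c = (1/1.093) ln[(1.31/0.217)(1 − 2.464×1.093/(0.217×16.88))] = 0.9149 × ln(1.599) = 0.4294 d.
D_c = (0.217/1.31) × 16.88 × e^(−0.217×0.4294) = 0.1656 × 16.88 × 0.9110 = 2.548 mg/L.
Minimum DO = 8.50 − 2.548 = 5.952 mg/L.

t_c ≈ 0.429 d; minimum DO ≈ 5.95 mg/L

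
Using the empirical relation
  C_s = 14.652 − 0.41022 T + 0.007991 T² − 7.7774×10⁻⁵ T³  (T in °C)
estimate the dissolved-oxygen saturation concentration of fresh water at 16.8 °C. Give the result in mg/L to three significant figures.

C_s ≈ 9.65 mg/L

C_s = 14.652 − 0.41022×16.8 + 0.007991×16.8² − 7.7774×10⁻⁵×16.8³ = 9.647 mg/L.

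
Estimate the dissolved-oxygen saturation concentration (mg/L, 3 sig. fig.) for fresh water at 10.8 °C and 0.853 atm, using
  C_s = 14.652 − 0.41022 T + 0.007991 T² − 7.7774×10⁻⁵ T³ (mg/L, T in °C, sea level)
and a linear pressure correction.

At sea level: C_s = 14.652 − 0.41022×10.8 + 0.007991×10.8² − 7.7774×10⁻⁵×10.8³ = 11.06 mg/L.
Pressure correction: C_s' = 11.06 × 0.853 = 9.431 mg/L.

C_s ≈ 9.43 mg/L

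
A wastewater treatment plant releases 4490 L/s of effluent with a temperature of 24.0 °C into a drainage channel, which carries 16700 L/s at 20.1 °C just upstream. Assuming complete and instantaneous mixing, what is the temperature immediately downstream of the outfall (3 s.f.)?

20.9 °C

Flow-weighted mixing: C = (Q_r C_r + Q_w C_w)/(Q_r + Q_w)
= (16700×20.1 + 4490×24.0)/(16700 + 4490) = 443400/21190 = 20.93 °C.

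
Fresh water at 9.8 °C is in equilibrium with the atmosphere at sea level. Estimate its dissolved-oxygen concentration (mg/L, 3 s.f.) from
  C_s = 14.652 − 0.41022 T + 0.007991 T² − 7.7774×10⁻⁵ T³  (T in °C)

C_s = 14.652 − 0.41022×9.8 + 0.007991×9.8² − 7.7774×10⁻⁵×9.8³ = 11.33 mg/L.

C_s ≈ 11.3 mg/L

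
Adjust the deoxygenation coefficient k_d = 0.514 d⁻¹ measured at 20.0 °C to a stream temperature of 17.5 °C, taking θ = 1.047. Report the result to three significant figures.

k_d ≈ 0.458 d⁻¹

k_d(T₂) = k_d(T₁) · θ^(T₂−T₁) = 0.514 × 1.047^(17.5−20.0)
= 0.514 × 1.047^-2.50 = 0.514 × 0.8915 = 0.4582 d⁻¹.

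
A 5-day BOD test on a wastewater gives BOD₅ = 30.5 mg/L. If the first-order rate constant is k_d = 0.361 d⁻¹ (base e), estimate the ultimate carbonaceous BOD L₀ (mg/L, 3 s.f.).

L₀ ≈ 36.5 mg/L

BOD₅ = L₀(1 − e^(−5k_d)) ⇒ L₀ = BOD₅ / (1 − e^(−5×0.361))
= 30.5 / (1 − 0.1645) = 30.5 / 0.8355 = 36.50 mg/L.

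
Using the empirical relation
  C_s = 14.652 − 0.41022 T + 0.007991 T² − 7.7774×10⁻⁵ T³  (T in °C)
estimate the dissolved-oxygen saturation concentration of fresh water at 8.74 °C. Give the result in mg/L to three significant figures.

C_s ≈ 11.6 mg/L

C_s = 14.652 − 0.41022×8.74 + 0.007991×8.74² − 7.7774×10⁻⁵×8.74³ = 11.63 mg/L.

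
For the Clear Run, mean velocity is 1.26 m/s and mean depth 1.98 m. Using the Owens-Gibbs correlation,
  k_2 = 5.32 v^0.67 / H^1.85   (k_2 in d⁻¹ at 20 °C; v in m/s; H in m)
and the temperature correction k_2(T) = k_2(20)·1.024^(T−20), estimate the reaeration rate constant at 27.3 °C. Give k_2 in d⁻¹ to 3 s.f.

k_2(20) = 5.32 × 1.26^0.67 / 1.98^1.85 = 5.32 × 1.167 / 3.539 = 1.755 d⁻¹.
k_2(27.3) = 1.755 × 1.024^(27.3−20) = 1.755 × 1.189 = 2.087 d⁻¹.

k_2 ≈ 2.09 d⁻¹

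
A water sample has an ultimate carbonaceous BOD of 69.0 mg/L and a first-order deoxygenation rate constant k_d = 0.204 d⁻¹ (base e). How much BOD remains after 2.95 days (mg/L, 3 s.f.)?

L_t = L₀ e^(−k_d t) = 69.0 × e^(−0.204×2.95) = 69.0 × 0.5478 = 37.80 mg/L.

L ≈ 37.8 mg/L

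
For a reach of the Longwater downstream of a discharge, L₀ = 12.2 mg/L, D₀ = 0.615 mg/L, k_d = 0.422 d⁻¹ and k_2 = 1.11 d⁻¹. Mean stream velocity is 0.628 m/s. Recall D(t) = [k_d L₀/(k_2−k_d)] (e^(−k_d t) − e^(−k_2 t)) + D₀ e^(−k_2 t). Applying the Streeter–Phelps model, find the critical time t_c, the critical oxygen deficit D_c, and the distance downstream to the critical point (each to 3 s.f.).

t_c ≈ 1.28 d; D_c ≈ 2.70 mg/L; x_c ≈ 69.5 km

t_c = [1/(k_2−k_d)] ln[(k_2/k_d)(1 − D₀(k_2−k_d)/(k_d L₀))]
= [1/(1.11−0.422)] ln[(1.11/0.422)(1 − 0.615×0.6880/(0.422×12.2))]
= (1/0.6880) ln[2.630 × 0.9178] = 1.453 × ln(2.414) = 1.453 × 0.8814 = 1.281 d.
L(t_c) = L₀ e^(−k_d t_c) = 12.2 × 0.5824 = 7.105 mg/L, and at the critical point k_2 D_c = k_d L, so D_c = (0.422/1.11) × 7.105 = 2.701 mg/L.
x_c = v t_c = 0.628 m/s × 1.281 d × 86400 s/d = 69510 m ≈ 69.5 km.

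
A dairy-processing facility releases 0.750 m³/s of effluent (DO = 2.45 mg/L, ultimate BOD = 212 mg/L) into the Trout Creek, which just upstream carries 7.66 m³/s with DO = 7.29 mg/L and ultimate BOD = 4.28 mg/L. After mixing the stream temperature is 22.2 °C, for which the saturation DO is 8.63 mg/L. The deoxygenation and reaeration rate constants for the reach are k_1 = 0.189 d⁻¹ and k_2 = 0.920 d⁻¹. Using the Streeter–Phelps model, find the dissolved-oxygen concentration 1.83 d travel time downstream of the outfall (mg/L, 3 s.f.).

Mixed DO = (7.66×7.29 + 0.750×2.45)/(7.66+0.750) = 57.68/8.410 = 6.858 mg/L.
Mixed L₀ = (7.66×4.28 + 0.750×212)/(8.410) = 191.8/8.410 = 22.80 mg/L.
Initial deficit D₀ = C_s − DO₀ = 8.63 − 6.858 = 1.772 mg/L.
D(1.83) = [0.189×22.80/(0.920−0.189)](e^(−0.189×1.83) − e^(−0.920×1.83)) + 1.772 e^(−0.920×1.83)
= 5.896 × (0.7076 − 0.1857) + 1.772 × 0.1857 = 3.406 mg/L.
DO = 8.63 − 3.406 = 5.224 mg/L.

DO ≈ 5.22 mg/L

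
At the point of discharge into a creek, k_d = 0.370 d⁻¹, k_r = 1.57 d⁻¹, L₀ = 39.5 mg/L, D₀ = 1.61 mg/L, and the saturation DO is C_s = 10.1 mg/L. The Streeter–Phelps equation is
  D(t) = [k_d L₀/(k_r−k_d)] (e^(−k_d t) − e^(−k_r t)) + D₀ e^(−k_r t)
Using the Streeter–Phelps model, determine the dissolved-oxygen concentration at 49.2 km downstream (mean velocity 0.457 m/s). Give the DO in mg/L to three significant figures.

DO ≈ 3.91 mg/L

Travel time t = x/v = 49.2 km / (0.457 m/s) = 49200 m / 0.457 m/s = 107700 s = 1.246 d.
k_d L₀/(k_r−k_d) = 0.370×39.5/(1.57−0.370) = 14.62/1.200 = 12.18 mg/L.
e^(−k_d t) = e^(−0.370×1.246) = 0.6306; e^(−k_r t) = e^(−1.57×1.246) = 0.1414.
D = 12.18 × (0.6306 − 0.1414) + 1.61 × 0.1414 = 5.959 + 0.2276 = 6.186 mg/L.
DO = C_s − D = 10.1 − 6.186 = 3.914 mg/L.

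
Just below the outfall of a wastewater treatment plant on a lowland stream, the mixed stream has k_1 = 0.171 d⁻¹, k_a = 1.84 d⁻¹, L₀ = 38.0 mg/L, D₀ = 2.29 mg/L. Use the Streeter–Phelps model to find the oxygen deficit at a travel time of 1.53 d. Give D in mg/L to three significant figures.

D ≈ 2.90 mg/L

k_1 L₀/(k_a−k_1) = 0.171×38.0/(1.84−0.171) = 6.498/1.669 = 3.893 mg/L.
e^(−k_1 t) = e^(−0.171×1.530) = 0.7698; e^(−k_a t) = e^(−1.84×1.530) = 0.05989.
D = 3.893 × (0.7698 − 0.05989) + 2.29 × 0.05989 = 2.764 + 0.1372 = 2.901 mg/L.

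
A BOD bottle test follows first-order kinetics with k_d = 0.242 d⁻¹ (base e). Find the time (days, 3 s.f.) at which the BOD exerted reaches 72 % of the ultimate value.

y/L₀ = 1 − e^(−k_d t) = 0.72 ⇒ e^(−k_d t) = 0.280
t = −ln(0.280) / 0.242 = 1.273 / 0.242 = 5.260 d.

t ≈ 5.26 d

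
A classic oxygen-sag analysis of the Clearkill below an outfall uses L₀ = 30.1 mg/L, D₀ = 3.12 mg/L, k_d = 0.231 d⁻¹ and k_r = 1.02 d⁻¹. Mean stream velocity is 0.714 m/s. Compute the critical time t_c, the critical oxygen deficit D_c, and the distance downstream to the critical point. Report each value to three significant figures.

With k_r/k_d = 4.416 and 1 − D₀(k_r−k_d)/(k_d L₀) = 0.6460,
t_c = ln(4.416 × 0.6460) / (1.02 − 0.231) = ln(2.852) / 0.7890 = 1.048/0.7890 = 1.328 d.
D_c = (k_d/k_r) L₀ e^(−k_d t_c) = (0.231/1.02) × 30.1 × e^(−0.231×1.328) = 0.2265 × 30.1 × 0.7358 = 5.015 mg/L.
x_c = v t_c = 0.714 m/s × 1.328 d × 86400 s/d = 81950 m ≈ 81.9 km.

t_c ≈ 1.33 d; D_c ≈ 5.02 mg/L; x_c ≈ 81.9 km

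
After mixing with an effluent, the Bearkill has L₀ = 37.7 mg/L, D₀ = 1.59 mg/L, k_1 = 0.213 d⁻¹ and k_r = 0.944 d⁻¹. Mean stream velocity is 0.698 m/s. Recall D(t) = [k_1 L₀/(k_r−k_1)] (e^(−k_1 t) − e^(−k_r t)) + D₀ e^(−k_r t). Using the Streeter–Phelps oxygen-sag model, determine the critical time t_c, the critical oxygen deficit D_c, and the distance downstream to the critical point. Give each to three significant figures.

t_c ≈ 1.82 d; D_c ≈ 5.77 mg/L; x_c ≈ 110 km

With k_r/k_1 = 4.432 and 1 − D₀(k_r−k_1)/(k_1 L₀) = 0.8553,
t_c = ln(4.432 × 0.8553) / (0.944 − 0.213) = ln(3.790) / 0.7310 = 1.332/0.7310 = 1.823 d.
L(t_c) = L₀ e^(−k_1 t_c) = 37.7 × 0.6782 = 25.57 mg/L, and at the critical point k_r D_c = k_1 L, so D_c = (0.213/0.944) × 25.57 = 5.769 mg/L.
x_c = v t_c = 0.698 m/s × 1.823 d × 86400 s/d = 109900 m ≈ 110 km.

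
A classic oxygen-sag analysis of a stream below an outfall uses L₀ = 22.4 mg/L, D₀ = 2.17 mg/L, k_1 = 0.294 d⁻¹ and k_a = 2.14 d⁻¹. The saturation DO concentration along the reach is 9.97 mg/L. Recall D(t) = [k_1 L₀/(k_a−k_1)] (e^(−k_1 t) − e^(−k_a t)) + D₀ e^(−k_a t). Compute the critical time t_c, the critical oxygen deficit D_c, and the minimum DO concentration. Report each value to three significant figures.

t_c ≈ 0.568 d; D_c ≈ 2.60 mg/L; min DO ≈ 7.37 mg/L

t_c = [1/(k_a−k_1)] ln[(k_a/k_1)(1 − D₀(k_a−k_1)/(k_1 L₀))]
= [1/(2.14−0.294)] ln[(2.14/0.294)(1 − 2.17×1.846/(0.294×22.4))]
= (1/1.846) ln[7.279 × 0.3917] = 0.5417 × ln(2.851) = 0.5417 × 1.048 = 0.5676 d.
D_c = (k_1/k_a) L₀ e^(−k_1 t_c) = (0.294/2.14) × 22.4 × e^(−0.294×0.5676) = 0.1374 × 22.4 × 0.8463 = 2.604 mg/L.
Minimum DO = C_s − D_c = 9.97 − 2.604 = 7.366 mg/L.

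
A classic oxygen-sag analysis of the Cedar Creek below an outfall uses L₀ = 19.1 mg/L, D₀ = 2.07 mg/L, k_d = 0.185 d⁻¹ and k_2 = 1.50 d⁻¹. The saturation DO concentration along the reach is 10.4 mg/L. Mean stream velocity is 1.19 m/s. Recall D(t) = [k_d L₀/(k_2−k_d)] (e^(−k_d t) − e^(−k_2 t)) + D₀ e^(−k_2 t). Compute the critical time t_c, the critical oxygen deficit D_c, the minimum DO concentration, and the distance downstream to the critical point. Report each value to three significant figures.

t_c ≈ 0.473 d; D_c ≈ 2.16 mg/L; min DO ≈ 8.24 mg/L; x_c ≈ 48.6 km

At the critical point dD/dt = 0, so k_d L₀ e^(−k_d t) = k_2 D. Substituting D(t) from the Streeter–Phelps equation and solving for t gives
t_c = ln[(k_2/k_d)(1 − D₀(k_2−k_d)/(k_d L₀))] / (k_2−k_d).
Here k_2−k_d = 1.315 d⁻¹ and 1 − D₀(k_2−k_d)/(k_d L₀) = 1 − 2.07×1.315/(0.185×19.1) = 0.2296, so
t_c = ln(8.108 × 0.2296) / 1.315 = 0.6216 / 1.315 = 0.4727 d.
D_c = (k_d/k_2) L₀ e^(−k_d t_c) = (0.185/1.50) × 19.1 × e^(−0.185×0.4727) = 0.1233 × 19.1 × 0.9163 = 2.158 mg/L.
Minimum DO = C_s − D_c = 10.4 − 2.158 = 8.242 mg/L.
x_c = v t_c = 1.19 m/s × 0.4727 d × 86400 s/d = 48600 m ≈ 48.6 km.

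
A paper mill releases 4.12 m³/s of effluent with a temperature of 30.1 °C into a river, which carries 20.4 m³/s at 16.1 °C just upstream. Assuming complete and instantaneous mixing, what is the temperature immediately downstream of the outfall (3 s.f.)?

Flow-weighted mixing: C = (Q_r C_r + Q_w C_w)/(Q_r + Q_w)
= (20.4×16.1 + 4.12×30.1)/(20.4 + 4.12) = 452.5/24.52 = 18.45 °C.

18.5 °C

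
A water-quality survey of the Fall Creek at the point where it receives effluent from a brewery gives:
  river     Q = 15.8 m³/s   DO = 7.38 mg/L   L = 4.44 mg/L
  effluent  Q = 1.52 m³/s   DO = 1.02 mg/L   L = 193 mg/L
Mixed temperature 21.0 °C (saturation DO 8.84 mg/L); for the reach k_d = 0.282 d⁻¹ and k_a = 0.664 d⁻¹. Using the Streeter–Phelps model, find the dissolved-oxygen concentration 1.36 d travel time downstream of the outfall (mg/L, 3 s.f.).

DO ≈ 3.74 mg/L

Mixed DO = (15.8×7.38 + 1.52×1.02)/(15.8+1.52) = 118.2/17.32 = 6.822 mg/L.
Mixed L₀ = (15.8×4.44 + 1.52×193)/(17.32) = 363.5/17.32 = 20.99 mg/L.
Initial deficit D₀ = C_s − DO₀ = 8.84 − 6.822 = 2.018 mg/L.
D(1.36) = [0.282×20.99/(0.664−0.282)](e^(−0.282×1.36) − e^(−0.664×1.36)) + 2.018 e^(−0.664×1.36)
= 15.49 × (0.6815 − 0.4053) + 2.018 × 0.4053 = 5.096 mg/L.
DO = 8.84 − 5.096 = 3.744 mg/L.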